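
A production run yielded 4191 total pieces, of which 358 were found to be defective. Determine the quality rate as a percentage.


Formula: Quality Rate = Good Pieces / Total Pieces * 100
Good pieces = 4191 - 358 = 3833
QR = 3833 / 4191 * 100 = 91.5%

91.5%


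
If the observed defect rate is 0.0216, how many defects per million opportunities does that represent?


DPMO = defect_rate * 1000000 = 0.0216 * 1000000

21600


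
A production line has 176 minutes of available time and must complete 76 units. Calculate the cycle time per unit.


Formula: CT = Available Time / Number of Units
CT = 176 min / 76 units
CT = 2.32 min/unit

2.32 min/unit


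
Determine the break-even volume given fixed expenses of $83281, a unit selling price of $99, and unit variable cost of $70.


Formula: BEQ = Fixed Costs / (Price - Variable Cost)
Contribution margin = $99 - $70 = $29/unit
BEQ = ceil($83281 / $29/unit) = ceil(2871.76) = 2872 units

2872 units


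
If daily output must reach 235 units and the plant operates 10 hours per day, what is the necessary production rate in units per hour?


Formula: Production Rate = Daily Demand / Available Hours
Rate = 235 units/day / 10 hours/day
Rate = 23.5 units/hour

23.5 units/hour


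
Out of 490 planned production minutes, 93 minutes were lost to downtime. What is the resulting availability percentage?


Formula: Availability = (Planned Time - Downtime) / Planned Time * 100
Uptime = 490 - 93 = 397 min
Availability = 397 / 490 * 100 = 81.0%

81.0%


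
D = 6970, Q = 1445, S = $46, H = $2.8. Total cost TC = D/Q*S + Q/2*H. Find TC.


TC = 6970/1445 * 46 + 1445/2 * 2.8

$2244.88


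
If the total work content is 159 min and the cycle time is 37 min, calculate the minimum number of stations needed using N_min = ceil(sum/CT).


Formula: N_min = ceil(Sum of Task Times / Cycle Time)
N_min = ceil(159 min / 37 min) = ceil(4.2973)
N_min = 5 stations

5


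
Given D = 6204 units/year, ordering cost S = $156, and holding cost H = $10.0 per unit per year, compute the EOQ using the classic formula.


Formula: EOQ = sqrt(2 * D * S / H)
Numerator: 2 * 6204 * 156 = 1935648
2DS/H = 1935648 / 10.0 = 193564.8
EOQ = sqrt(193564.8) = 440.0 units

440.0 units


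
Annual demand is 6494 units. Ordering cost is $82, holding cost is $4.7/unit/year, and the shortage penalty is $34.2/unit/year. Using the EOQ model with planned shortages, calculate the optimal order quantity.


Formula: EOQ* = sqrt(2DS/H) * sqrt((H+P)/P)
Base EOQ = sqrt(2*6494*82/4.7) = 476.02 units
Correction = sqrt((4.7+34.2)/34.2) = 1.0665
EOQ* = 476.02 * 1.0665 = 507.7 units

507.7 units


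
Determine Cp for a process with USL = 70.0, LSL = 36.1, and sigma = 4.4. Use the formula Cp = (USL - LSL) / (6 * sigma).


Cp = (70.0 - 36.1) / (6 * 4.4)

1.28


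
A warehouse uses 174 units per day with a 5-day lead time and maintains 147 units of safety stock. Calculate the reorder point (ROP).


Formula: ROP = (Daily Demand * Lead Time) + Safety Stock
Demand during lead time = 174 * 5 = 870 units
ROP = 870 + 147 = 1017 units

1017 units


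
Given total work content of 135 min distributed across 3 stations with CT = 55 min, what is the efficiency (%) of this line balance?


Formula: Efficiency = Sum of Task Times / (N_stations * CT) * 100
Total station capacity = 3 stations * 55 min = 165 min
Efficiency = 135 / 165 * 100 = 81.8%

81.8%


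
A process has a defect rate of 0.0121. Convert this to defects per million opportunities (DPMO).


DPMO = defect_rate * 1000000 = 0.0121 * 1000000

12100


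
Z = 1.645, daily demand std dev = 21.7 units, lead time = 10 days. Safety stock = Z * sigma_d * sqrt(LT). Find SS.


Formula: SS = z * sigma_d * sqrt(LT)
sqrt(LT) = sqrt(10) = 3.1623
SS = 1.645 * 21.7 * 3.1623
SS = 112.9 units

112.9 units


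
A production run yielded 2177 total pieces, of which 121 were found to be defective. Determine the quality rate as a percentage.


Formula: Quality Rate = Good Pieces / Total Pieces * 100
Good pieces = 2177 - 121 = 2056
QR = 2056 / 2177 * 100 = 94.4%

94.4%


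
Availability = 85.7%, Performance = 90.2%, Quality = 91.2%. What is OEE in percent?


Formula: OEE = Availability * Performance * Quality / 10000
A * P = 85.7% * 90.2% / 100 = 77.3%
OEE = 77.3% * 91.2% / 100 = 70.5%

70.5%


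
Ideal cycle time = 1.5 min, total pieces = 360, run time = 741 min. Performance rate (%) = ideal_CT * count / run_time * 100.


Formula: Performance = (Ideal CT * Total Count) / Run Time * 100
Ideal output time = 1.5 * 360 = 540.0 min
Performance = 540.0 / 741 * 100 = 72.9%

72.9%


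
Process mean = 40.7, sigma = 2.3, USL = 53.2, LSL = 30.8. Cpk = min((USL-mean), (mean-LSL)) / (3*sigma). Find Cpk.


Cpu = (53.2 - 40.7) / (3 * 2.3) = 1.81
Cpl = (40.7 - 30.8) / (3 * 2.3) = 1.43
Cpk = min(1.81, 1.43) = 1.43

1.43


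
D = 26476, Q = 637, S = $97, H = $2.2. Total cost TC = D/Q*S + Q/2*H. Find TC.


TC = 26476/637 * 97 + 637/2 * 2.2

$4732.37


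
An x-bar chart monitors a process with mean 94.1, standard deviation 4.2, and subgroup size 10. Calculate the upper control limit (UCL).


UCL = 94.1 + 3 * 4.2 / sqrt(10)

98.08


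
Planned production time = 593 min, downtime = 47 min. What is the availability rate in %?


Formula: Availability = (Planned Time - Downtime) / Planned Time * 100
Uptime = 593 - 47 = 546 min
Availability = 546 / 593 * 100 = 92.1%

92.1%


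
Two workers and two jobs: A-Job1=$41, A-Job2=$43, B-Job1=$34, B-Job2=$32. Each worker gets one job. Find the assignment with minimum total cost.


Option 1: A->1 + B->2 = $41 + $32 = $73
Option 2: A->2 + B->1 = $43 + $34 = $77
Min cost = min($73, $77) = $73

$73


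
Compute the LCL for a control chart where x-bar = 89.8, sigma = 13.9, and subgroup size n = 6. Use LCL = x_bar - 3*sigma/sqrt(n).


LCL = 89.8 - 3 * 13.9 / sqrt(6)

72.78


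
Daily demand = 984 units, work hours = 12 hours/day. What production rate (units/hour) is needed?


Formula: Production Rate = Daily Demand / Available Hours
Rate = 984 units/day / 12 hours/day
Rate = 82.0 units/hour

82.0 units/hour


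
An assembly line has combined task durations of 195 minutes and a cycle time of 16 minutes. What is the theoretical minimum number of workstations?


Formula: N_min = ceil(Sum of Task Times / Cycle Time)
N_min = ceil(195 min / 16 min) = ceil(12.1875)
N_min = 13 stations

13


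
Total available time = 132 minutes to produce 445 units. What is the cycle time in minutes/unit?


Formula: CT = Available Time / Number of Units
CT = 132 min / 445 units
CT = 0.3 min/unit

0.3 min/unit


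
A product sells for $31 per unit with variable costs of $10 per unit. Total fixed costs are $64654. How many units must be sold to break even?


Formula: BEQ = Fixed Costs / (Price - Variable Cost)
Contribution margin = $31 - $10 = $21/unit
BEQ = ceil($64654 / $21/unit) = ceil(3078.76) = 3079 units

3079 units


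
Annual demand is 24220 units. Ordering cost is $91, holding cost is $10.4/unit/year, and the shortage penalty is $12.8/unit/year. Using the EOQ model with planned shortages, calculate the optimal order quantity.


Formula: EOQ* = sqrt(2DS/H) * sqrt((H+P)/P)
Base EOQ = sqrt(2*24220*91/10.4) = 651.04 units
Correction = sqrt((10.4+12.8)/12.8) = 1.34629
EOQ* = 651.04 * 1.34629 = 876.5 units

876.5 units


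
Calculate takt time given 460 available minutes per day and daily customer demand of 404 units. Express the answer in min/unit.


Formula: Takt Time = Available Production Time / Customer Demand
Takt = 460 min/day / 404 units/day
Takt = 1.14 min/unit

1.14 min/unit


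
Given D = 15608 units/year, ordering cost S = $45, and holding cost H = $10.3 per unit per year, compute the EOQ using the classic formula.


Formula: EOQ = sqrt(2 * D * S / H)
Numerator: 2 * 15608 * 45 = 1404720
2DS/H = 1404720 / 10.3 = 136380.6
EOQ = sqrt(136380.6) = 369.3 units

369.3 units


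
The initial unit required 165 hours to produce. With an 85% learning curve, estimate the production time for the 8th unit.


Formula: T_n = T_1 * (learning_rate)^(log2(n)) where learning_rate = rate/100
Doublings = log2(8) = 3
T_n = 165 * 0.85^3
T_n = 165 * 0.6141 = 101.3 hours

101.3 hours


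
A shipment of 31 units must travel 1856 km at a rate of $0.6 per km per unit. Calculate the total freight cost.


TC = dist * cost * units = 1856 * 0.6 * 31 = $34521.60

$34521.60


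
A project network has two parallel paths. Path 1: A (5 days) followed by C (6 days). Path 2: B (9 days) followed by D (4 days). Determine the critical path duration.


Path 1 = 5 + 6 = 11 days
Path 2 = 9 + 4 = 13 days
Duration = max(11, 13) = 13 days

13 days


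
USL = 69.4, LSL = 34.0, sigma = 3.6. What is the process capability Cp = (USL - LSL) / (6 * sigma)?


Cp = (69.4 - 34.0) / (6 * 3.6)

1.64


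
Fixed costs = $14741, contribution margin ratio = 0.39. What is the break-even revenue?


Formula: BER = Fixed Costs / Contribution Margin Ratio
BER = $14741 / 0.39
BER = $37797.44 (to the nearest cent)

$37797.44


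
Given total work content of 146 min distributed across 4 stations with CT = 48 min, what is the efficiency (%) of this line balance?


Formula: Efficiency = Sum of Task Times / (N_stations * CT) * 100
Total station capacity = 4 stations * 48 min = 192 min
Efficiency = 146 / 192 * 100 = 76.0%

76.0%


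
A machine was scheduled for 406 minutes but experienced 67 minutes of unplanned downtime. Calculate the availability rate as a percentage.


Formula: Availability = (Planned Time - Downtime) / Planned Time * 100
Uptime = 406 - 67 = 339 min
Availability = 339 / 406 * 100 = 83.5%

83.5%


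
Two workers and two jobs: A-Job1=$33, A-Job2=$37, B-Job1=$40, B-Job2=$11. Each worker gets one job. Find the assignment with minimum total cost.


Option 1: A->1 + B->2 = $33 + $11 = $44
Option 2: A->2 + B->1 = $37 + $40 = $77
Min cost = min($44, $77) = $44

$44


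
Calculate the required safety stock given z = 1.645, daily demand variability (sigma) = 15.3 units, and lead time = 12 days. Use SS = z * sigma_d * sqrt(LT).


Formula: SS = z * sigma_d * sqrt(LT)
sqrt(LT) = sqrt(12) = 3.4641
SS = 1.645 * 15.3 * 3.4641
SS = 87.2 units

87.2 units


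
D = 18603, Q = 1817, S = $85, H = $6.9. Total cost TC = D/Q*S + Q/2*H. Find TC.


TC = 18603/1817 * 85 + 1817/2 * 6.9

$7138.91


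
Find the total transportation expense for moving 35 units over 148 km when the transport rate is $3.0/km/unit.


TC = dist * cost * units = 148 * 3.0 * 35 = $15540.00

$15540.00


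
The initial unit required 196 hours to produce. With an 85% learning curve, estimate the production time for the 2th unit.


Formula: T_n = T_1 * (learning_rate)^(log2(n)) where learning_rate = rate/100
Doublings = log2(2) = 1
T_n = 196 * 0.85^1
T_n = 196 * 0.85 = 166.6 hours

166.6 hours


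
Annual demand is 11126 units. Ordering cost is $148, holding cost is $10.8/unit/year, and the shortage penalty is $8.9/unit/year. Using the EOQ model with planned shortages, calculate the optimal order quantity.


Formula: EOQ* = sqrt(2DS/H) * sqrt((H+P)/P)
Base EOQ = sqrt(2*11126*148/10.8) = 552.21 units
Correction = sqrt((10.8+8.9)/8.9) = 1.48778
EOQ* = 552.21 * 1.48778 = 821.6 units

821.6 units


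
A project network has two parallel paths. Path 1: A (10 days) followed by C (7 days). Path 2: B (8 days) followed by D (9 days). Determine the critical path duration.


Path 1 = 10 + 7 = 17 days
Path 2 = 8 + 9 = 17 days
Duration = max(17, 17) = 17 days

17 days


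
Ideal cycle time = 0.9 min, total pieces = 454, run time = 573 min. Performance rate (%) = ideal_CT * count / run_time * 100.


Formula: Performance = (Ideal CT * Total Count) / Run Time * 100
Ideal output time = 0.9 * 454 = 408.6 min
Performance = 408.6 / 573 * 100 = 71.3%

71.3%


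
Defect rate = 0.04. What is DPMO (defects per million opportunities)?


DPMO = defect_rate * 1000000 = 0.04 * 1000000

40000


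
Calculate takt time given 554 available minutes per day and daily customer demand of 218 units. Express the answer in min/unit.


Formula: Takt Time = Available Production Time / Customer Demand
Takt = 554 min/day / 218 units/day
Takt = 2.54 min/unit

2.54 min/unit


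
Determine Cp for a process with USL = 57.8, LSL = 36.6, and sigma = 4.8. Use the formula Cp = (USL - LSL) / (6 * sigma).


Cp = (57.8 - 36.6) / (6 * 4.8)

0.74


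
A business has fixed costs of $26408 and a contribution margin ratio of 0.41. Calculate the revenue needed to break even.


Formula: BER = Fixed Costs / Contribution Margin Ratio
BER = $26408 / 0.41
BER = $64409.76 (to the nearest cent)

$64409.76


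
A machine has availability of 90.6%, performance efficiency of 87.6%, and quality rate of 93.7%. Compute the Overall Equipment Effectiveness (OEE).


Formula: OEE = Availability * Performance * Quality / 10000
A * P = 90.6% * 87.6% / 100 = 79.37%
OEE = 79.37% * 93.7% / 100 = 74.4%

74.4%


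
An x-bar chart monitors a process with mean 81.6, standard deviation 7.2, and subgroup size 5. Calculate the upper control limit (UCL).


UCL = 81.6 + 3 * 7.2 / sqrt(5)

91.26


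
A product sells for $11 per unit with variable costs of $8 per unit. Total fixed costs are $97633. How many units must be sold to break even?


Formula: BEQ = Fixed Costs / (Price - Variable Cost)
Contribution margin = $11 - $8 = $3/unit
BEQ = ceil($97633 / $3/unit) = ceil(32544.33) = 32545 units

32545 units


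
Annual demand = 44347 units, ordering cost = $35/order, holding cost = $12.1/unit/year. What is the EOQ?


Formula: EOQ = sqrt(2 * D * S / H)
Numerator: 2 * 44347 * 35 = 3104290
2DS/H = 3104290 / 12.1 = 256552.9
EOQ = sqrt(256552.9) = 506.5 units

506.5 units


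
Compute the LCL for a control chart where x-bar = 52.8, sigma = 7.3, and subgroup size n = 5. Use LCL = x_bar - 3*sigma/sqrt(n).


LCL = 52.8 - 3 * 7.3 / sqrt(5)

43.01


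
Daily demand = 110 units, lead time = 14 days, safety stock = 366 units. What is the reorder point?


Formula: ROP = (Daily Demand * Lead Time) + Safety Stock
Demand during lead time = 110 * 14 = 1540 units
ROP = 1540 + 366 = 1906 units

1906 units


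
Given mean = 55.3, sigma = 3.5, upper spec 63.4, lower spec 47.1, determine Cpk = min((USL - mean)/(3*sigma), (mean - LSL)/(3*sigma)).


Cpu = (63.4 - 55.3) / (3 * 3.5) = 0.77
Cpl = (55.3 - 47.1) / (3 * 3.5) = 0.78
Cpk = min(0.77, 0.78) = 0.77

0.77


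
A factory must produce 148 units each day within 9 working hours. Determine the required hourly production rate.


Formula: Production Rate = Daily Demand / Available Hours
Rate = 148 units/day / 9 hours/day
Rate = 16.4 units/hour

16.4 units/hour


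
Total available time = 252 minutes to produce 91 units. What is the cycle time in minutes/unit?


Formula: CT = Available Time / Number of Units
CT = 252 min / 91 units
CT = 2.77 min/unit

2.77 min/unit


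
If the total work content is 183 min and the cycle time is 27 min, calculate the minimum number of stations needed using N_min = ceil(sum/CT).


Formula: N_min = ceil(Sum of Task Times / Cycle Time)
N_min = ceil(183 min / 27 min) = ceil(6.7778)
N_min = 7 stations

7


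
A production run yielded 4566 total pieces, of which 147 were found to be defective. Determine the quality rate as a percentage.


Formula: Quality Rate = Good Pieces / Total Pieces * 100
Good pieces = 4566 - 147 = 4419
QR = 4419 / 4566 * 100 = 96.8%

96.8%


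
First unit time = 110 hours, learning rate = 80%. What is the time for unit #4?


Formula: T_n = T_1 * (learning_rate)^(log2(n)) where learning_rate = rate/100
Doublings = log2(4) = 2
T_n = 110 * 0.8^2
T_n = 110 * 0.64 = 70.4 hours

70.4 hours


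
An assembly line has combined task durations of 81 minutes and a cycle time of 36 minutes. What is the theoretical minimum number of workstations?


Formula: N_min = ceil(Sum of Task Times / Cycle Time)
N_min = ceil(81 min / 36 min) = ceil(2.25)
N_min = 3 stations

3


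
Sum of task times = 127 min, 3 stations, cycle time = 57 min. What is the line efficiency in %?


Formula: Efficiency = Sum of Task Times / (N_stations * CT) * 100
Total station capacity = 3 stations * 57 min = 171 min
Efficiency = 127 / 171 * 100 = 74.3%

74.3%


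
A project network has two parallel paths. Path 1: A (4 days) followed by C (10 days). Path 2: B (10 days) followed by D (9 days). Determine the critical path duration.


Path 1 = 4 + 10 = 14 days
Path 2 = 10 + 9 = 19 days
Duration = max(14, 19) = 19 days

19 days


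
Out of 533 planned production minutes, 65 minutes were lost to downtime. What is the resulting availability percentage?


Formula: Availability = (Planned Time - Downtime) / Planned Time * 100
Uptime = 533 - 65 = 468 min
Availability = 468 / 533 * 100 = 87.8%

87.8%


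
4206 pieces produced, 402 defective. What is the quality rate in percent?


Formula: Quality Rate = Good Pieces / Total Pieces * 100
Good pieces = 4206 - 402 = 3804
QR = 3804 / 4206 * 100 = 90.4%

90.4%


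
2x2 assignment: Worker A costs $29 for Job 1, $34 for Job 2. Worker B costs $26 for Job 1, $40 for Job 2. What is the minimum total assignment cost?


Option 1: A->1 + B->2 = $29 + $40 = $69
Option 2: A->2 + B->1 = $34 + $26 = $60
Min cost = min($69, $60) = $60

$60


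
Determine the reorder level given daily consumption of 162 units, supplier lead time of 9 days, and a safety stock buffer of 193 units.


Formula: ROP = (Daily Demand * Lead Time) + Safety Stock
Demand during lead time = 162 * 9 = 1458 units
ROP = 1458 + 193 = 1651 units

1651 units


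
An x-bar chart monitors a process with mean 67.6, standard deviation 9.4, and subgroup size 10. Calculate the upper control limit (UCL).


UCL = 67.6 + 3 * 9.4 / sqrt(10)

76.52


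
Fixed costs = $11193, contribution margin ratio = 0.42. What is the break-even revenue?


Formula: BER = Fixed Costs / Contribution Margin Ratio
BER = $11193 / 0.42
BER = $26650.00 (to the nearest cent)

$26650.00


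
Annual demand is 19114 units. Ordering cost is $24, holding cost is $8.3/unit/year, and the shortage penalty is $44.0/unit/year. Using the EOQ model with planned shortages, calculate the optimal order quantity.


Formula: EOQ* = sqrt(2DS/H) * sqrt((H+P)/P)
Base EOQ = sqrt(2*19114*24/8.3) = 332.47 units
Correction = sqrt((8.3+44.0)/44.0) = 1.09025
EOQ* = 332.47 * 1.09025 = 362.5 units

362.5 units


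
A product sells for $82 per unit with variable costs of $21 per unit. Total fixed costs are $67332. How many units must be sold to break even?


Formula: BEQ = Fixed Costs / (Price - Variable Cost)
Contribution margin = $82 - $21 = $61/unit
BEQ = ceil($67332 / $61/unit) = ceil(1103.8) = 1104 units

1104 units


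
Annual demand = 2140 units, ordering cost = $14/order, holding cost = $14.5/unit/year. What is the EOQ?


Formula: EOQ = sqrt(2 * D * S / H)
Numerator: 2 * 2140 * 14 = 59920
2DS/H = 59920 / 14.5 = 4132.4
EOQ = sqrt(4132.4) = 64.3 units

64.3 units


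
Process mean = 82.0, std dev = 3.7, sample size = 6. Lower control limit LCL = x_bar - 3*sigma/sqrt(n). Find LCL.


LCL = 82.0 - 3 * 3.7 / sqrt(6)

77.47


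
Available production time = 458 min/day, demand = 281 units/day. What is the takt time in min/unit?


Formula: Takt Time = Available Production Time / Customer Demand
Takt = 458 min/day / 281 units/day
Takt = 1.63 min/unit

1.63 min/unit


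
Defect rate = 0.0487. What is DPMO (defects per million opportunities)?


DPMO = defect_rate * 1000000 = 0.0487 * 1000000

48700


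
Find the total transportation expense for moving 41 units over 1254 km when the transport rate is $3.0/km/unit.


TC = dist * cost * units = 1254 * 3.0 * 41 = $154242.00

$154242.00


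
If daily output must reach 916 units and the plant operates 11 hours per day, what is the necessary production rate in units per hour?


Formula: Production Rate = Daily Demand / Available Hours
Rate = 916 units/day / 11 hours/day
Rate = 83.3 units/hour

83.3 units/hour


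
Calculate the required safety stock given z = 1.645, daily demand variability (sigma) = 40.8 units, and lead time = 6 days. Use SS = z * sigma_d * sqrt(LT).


Formula: SS = z * sigma_d * sqrt(LT)
sqrt(LT) = sqrt(6) = 2.4495
SS = 1.645 * 40.8 * 2.4495
SS = 164.4 units

164.4 units


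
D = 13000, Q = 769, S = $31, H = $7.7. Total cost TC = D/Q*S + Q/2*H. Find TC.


TC = 13000/769 * 31 + 769/2 * 7.7

$3484.71


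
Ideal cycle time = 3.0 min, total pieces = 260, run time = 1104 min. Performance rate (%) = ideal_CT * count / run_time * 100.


Formula: Performance = (Ideal CT * Total Count) / Run Time * 100
Ideal output time = 3.0 * 260 = 780.0 min
Performance = 780.0 / 1104 * 100 = 70.7%

70.7%


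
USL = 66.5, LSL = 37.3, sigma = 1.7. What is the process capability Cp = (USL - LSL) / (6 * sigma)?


Cp = (66.5 - 37.3) / (6 * 1.7)

2.86


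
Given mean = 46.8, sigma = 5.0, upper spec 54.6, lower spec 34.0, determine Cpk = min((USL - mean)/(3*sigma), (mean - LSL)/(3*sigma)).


Cpu = (54.6 - 46.8) / (3 * 5.0) = 0.52
Cpl = (46.8 - 34.0) / (3 * 5.0) = 0.85
Cpk = min(0.52, 0.85) = 0.52

0.52


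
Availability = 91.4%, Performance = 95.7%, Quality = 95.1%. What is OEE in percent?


Formula: OEE = Availability * Performance * Quality / 10000
A * P = 91.4% * 95.7% / 100 = 87.47%
OEE = 87.47% * 95.1% / 100 = 83.2%

83.2%


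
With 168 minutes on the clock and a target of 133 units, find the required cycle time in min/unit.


Formula: CT = Available Time / Number of Units
CT = 168 min / 133 units
CT = 1.26 min/unit

1.26 min/unit


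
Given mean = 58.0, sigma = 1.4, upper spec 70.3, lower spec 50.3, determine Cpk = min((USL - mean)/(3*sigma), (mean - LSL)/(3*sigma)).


Cpu = (70.3 - 58.0) / (3 * 1.4) = 2.93
Cpl = (58.0 - 50.3) / (3 * 1.4) = 1.83
Cpk = min(2.93, 1.83) = 1.83

1.83


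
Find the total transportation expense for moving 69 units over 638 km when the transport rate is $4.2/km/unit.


TC = dist * cost * units = 638 * 4.2 * 69 = $184892.40

$184892.40


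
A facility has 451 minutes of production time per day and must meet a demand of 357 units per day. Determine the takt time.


Formula: Takt Time = Available Production Time / Customer Demand
Takt = 451 min/day / 357 units/day
Takt = 1.26 min/unit

1.26 min/unit


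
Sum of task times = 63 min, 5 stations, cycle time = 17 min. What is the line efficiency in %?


Formula: Efficiency = Sum of Task Times / (N_stations * CT) * 100
Total station capacity = 5 stations * 17 min = 85 min
Efficiency = 63 / 85 * 100 = 74.1%

74.1%


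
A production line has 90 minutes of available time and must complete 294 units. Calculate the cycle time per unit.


Formula: CT = Available Time / Number of Units
CT = 90 min / 294 units
CT = 0.31 min/unit

0.31 min/unit


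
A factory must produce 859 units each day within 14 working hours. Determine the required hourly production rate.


Formula: Production Rate = Daily Demand / Available Hours
Rate = 859 units/day / 14 hours/day
Rate = 61.4 units/hour

61.4 units/hour


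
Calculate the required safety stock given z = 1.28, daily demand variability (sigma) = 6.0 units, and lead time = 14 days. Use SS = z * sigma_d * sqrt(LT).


Formula: SS = z * sigma_d * sqrt(LT)
sqrt(LT) = sqrt(14) = 3.7417
SS = 1.28 * 6.0 * 3.7417
SS = 28.7 units

28.7 units


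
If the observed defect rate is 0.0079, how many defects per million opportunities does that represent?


DPMO = defect_rate * 1000000 = 0.0079 * 1000000

7900


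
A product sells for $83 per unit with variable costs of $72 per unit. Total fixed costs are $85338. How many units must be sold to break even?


Formula: BEQ = Fixed Costs / (Price - Variable Cost)
Contribution margin = $83 - $72 = $11/unit
BEQ = ceil($85338 / $11/unit) = ceil(7758.0) = 7758 units

7758 units


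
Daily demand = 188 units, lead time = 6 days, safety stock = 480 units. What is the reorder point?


Formula: ROP = (Daily Demand * Lead Time) + Safety Stock
Demand during lead time = 188 * 6 = 1128 units
ROP = 1128 + 480 = 1608 units

1608 units


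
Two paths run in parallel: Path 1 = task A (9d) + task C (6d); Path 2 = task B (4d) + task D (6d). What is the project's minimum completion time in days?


Path 1 = 9 + 6 = 15 days
Path 2 = 4 + 6 = 10 days
Duration = max(15, 10) = 15 days

15 days


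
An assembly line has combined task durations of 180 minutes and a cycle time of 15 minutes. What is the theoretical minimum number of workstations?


Formula: N_min = ceil(Sum of Task Times / Cycle Time)
N_min = ceil(180 min / 15 min) = ceil(12.0)
N_min = 12 stations

12


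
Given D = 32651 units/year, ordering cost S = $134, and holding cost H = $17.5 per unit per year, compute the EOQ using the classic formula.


Formula: EOQ = sqrt(2 * D * S / H)
Numerator: 2 * 32651 * 134 = 8750468
2DS/H = 8750468 / 17.5 = 500026.7
EOQ = sqrt(500026.7) = 707.1 units

707.1 units


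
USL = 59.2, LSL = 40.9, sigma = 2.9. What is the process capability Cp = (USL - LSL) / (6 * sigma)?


Cp = (59.2 - 40.9) / (6 * 2.9)

1.05


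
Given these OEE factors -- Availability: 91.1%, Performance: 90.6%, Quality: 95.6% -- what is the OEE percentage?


Formula: OEE = Availability * Performance * Quality / 10000
A * P = 91.1% * 90.6% / 100 = 82.54%
OEE = 82.54% * 95.6% / 100 = 78.9%

78.9%


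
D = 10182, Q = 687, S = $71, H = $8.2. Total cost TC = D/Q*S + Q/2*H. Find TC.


TC = 10182/687 * 71 + 687/2 * 8.2

$3868.99


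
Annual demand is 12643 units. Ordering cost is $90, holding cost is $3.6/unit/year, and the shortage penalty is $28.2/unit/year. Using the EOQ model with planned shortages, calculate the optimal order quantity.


Formula: EOQ* = sqrt(2DS/H) * sqrt((H+P)/P)
Base EOQ = sqrt(2*12643*90/3.6) = 795.08 units
Correction = sqrt((3.6+28.2)/28.2) = 1.06191
EOQ* = 795.08 * 1.06191 = 844.3 units

844.3 units


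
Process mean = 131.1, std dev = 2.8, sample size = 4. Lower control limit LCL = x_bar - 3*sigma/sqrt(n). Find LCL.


LCL = 131.1 - 3 * 2.8 / sqrt(4)

126.9


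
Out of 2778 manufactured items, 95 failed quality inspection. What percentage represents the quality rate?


Formula: Quality Rate = Good Pieces / Total Pieces * 100
Good pieces = 2778 - 95 = 2683
QR = 2683 / 2778 * 100 = 96.6%

96.6%


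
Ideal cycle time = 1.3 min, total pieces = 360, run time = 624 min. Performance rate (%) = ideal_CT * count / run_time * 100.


Formula: Performance = (Ideal CT * Total Count) / Run Time * 100
Ideal output time = 1.3 * 360 = 468.0 min
Performance = 468.0 / 624 * 100 = 75.0%

75.0%


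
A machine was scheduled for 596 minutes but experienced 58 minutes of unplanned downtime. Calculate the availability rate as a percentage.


Formula: Availability = (Planned Time - Downtime) / Planned Time * 100
Uptime = 596 - 58 = 538 min
Availability = 538 / 596 * 100 = 90.3%

90.3%


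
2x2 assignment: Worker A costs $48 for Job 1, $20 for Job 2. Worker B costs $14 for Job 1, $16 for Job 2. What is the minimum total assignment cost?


Option 1: A->1 + B->2 = $48 + $16 = $64
Option 2: A->2 + B->1 = $20 + $14 = $34
Min cost = min($64, $34) = $34

$34


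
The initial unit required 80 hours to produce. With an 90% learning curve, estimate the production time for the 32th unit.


Formula: T_n = T_1 * (learning_rate)^(log2(n)) where learning_rate = rate/100
Doublings = log2(32) = 5
T_n = 80 * 0.9^5
T_n = 80 * 0.5905 = 47.2 hours

47.2 hours


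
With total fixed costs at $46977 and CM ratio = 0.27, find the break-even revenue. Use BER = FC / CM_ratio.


Formula: BER = Fixed Costs / Contribution Margin Ratio
BER = $46977 / 0.27
BER = $173988.89 (to the nearest cent)

$173988.89


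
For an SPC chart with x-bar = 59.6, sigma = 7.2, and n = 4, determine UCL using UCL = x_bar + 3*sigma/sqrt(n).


UCL = 59.6 + 3 * 7.2 / sqrt(4)

70.4


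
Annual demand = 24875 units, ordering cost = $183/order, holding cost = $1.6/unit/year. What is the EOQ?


Formula: EOQ = sqrt(2 * D * S / H)
Numerator: 2 * 24875 * 183 = 9104250
2DS/H = 9104250 / 1.6 = 5690156.3
EOQ = sqrt(5690156.3) = 2385.4 units

2385.4 units


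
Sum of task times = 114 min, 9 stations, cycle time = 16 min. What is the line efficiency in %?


Formula: Efficiency = Sum of Task Times / (N_stations * CT) * 100
Total station capacity = 9 stations * 16 min = 144 min
Efficiency = 114 / 144 * 100 = 79.2%

79.2%


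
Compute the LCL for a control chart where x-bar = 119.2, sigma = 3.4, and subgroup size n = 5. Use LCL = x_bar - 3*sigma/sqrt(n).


LCL = 119.2 - 3 * 3.4 / sqrt(5)

114.64


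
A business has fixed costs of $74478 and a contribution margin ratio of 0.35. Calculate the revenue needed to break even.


Formula: BER = Fixed Costs / Contribution Margin Ratio
BER = $74478 / 0.35
BER = $212794.29 (to the nearest cent)

$212794.29


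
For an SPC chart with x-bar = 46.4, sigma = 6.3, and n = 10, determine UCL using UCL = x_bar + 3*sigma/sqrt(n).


UCL = 46.4 + 3 * 6.3 / sqrt(10)

52.38


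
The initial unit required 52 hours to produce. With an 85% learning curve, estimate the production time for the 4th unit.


Formula: T_n = T_1 * (learning_rate)^(log2(n)) where learning_rate = rate/100
Doublings = log2(4) = 2
T_n = 52 * 0.85^2
T_n = 52 * 0.7225 = 37.6 hours

37.6 hours


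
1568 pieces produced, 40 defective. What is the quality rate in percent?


Formula: Quality Rate = Good Pieces / Total Pieces * 100
Good pieces = 1568 - 40 = 1528
QR = 1528 / 1568 * 100 = 97.4%

97.4%


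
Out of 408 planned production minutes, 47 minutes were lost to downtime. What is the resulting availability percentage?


Formula: Availability = (Planned Time - Downtime) / Planned Time * 100
Uptime = 408 - 47 = 361 min
Availability = 361 / 408 * 100 = 88.5%

88.5%


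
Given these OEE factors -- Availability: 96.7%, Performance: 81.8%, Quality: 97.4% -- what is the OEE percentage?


Formula: OEE = Availability * Performance * Quality / 10000
A * P = 96.7% * 81.8% / 100 = 79.1%
OEE = 79.1% * 97.4% / 100 = 77.0%

77.0%


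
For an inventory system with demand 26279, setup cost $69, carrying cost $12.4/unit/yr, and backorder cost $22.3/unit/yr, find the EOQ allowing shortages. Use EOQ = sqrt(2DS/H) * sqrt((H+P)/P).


Formula: EOQ* = sqrt(2DS/H) * sqrt((H+P)/P)
Base EOQ = sqrt(2*26279*69/12.4) = 540.8 units
Correction = sqrt((12.4+22.3)/22.3) = 1.24742
EOQ* = 540.8 * 1.24742 = 674.6 units

674.6 units


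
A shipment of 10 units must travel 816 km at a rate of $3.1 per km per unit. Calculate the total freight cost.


TC = dist * cost * units = 816 * 3.1 * 10 = $25296.00

$25296.00


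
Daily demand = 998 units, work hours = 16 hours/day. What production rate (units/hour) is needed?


Formula: Production Rate = Daily Demand / Available Hours
Rate = 998 units/day / 16 hours/day
Rate = 62.4 units/hour

62.4 units/hour


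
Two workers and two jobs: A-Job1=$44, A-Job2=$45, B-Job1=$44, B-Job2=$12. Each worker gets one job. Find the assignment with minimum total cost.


Option 1: A->1 + B->2 = $44 + $12 = $56
Option 2: A->2 + B->1 = $45 + $44 = $89
Min cost = min($56, $89) = $56

$56


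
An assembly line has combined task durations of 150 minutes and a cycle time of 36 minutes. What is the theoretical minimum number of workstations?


Formula: N_min = ceil(Sum of Task Times / Cycle Time)
N_min = ceil(150 min / 36 min) = ceil(4.1667)
N_min = 5 stations

5


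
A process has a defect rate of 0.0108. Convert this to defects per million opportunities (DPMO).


DPMO = defect_rate * 1000000 = 0.0108 * 1000000

10800


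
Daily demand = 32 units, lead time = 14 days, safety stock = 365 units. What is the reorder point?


Formula: ROP = (Daily Demand * Lead Time) + Safety Stock
Demand during lead time = 32 * 14 = 448 units
ROP = 448 + 365 = 813 units

813 units


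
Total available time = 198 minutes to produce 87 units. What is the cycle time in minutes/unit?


Formula: CT = Available Time / Number of Units
CT = 198 min / 87 units
CT = 2.28 min/unit

2.28 min/unit


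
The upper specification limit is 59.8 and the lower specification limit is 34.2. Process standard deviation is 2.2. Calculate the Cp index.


Cp = (59.8 - 34.2) / (6 * 2.2)

1.94


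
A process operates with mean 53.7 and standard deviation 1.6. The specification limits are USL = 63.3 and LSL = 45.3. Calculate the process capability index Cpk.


Cpu = (63.3 - 53.7) / (3 * 1.6) = 2.0
Cpl = (53.7 - 45.3) / (3 * 1.6) = 1.75
Cpk = min(2.0, 1.75) = 1.75

1.75


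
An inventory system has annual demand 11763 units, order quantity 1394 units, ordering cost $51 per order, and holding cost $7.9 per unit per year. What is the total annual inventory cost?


TC = 11763/1394 * 51 + 1394/2 * 7.9

$5936.65


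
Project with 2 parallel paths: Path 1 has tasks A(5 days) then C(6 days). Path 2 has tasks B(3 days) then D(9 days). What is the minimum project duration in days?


Path 1 = 5 + 6 = 11 days
Path 2 = 3 + 9 = 12 days
Duration = max(11, 12) = 12 days

12 days


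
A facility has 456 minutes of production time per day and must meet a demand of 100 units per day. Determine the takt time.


Formula: Takt Time = Available Production Time / Customer Demand
Takt = 456 min/day / 100 units/day
Takt = 4.56 min/unit

4.56 min/unit


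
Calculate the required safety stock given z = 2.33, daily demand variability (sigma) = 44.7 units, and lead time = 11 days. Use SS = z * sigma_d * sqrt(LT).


Formula: SS = z * sigma_d * sqrt(LT)
sqrt(LT) = sqrt(11) = 3.3166
SS = 2.33 * 44.7 * 3.3166
SS = 345.4 units

345.4 units


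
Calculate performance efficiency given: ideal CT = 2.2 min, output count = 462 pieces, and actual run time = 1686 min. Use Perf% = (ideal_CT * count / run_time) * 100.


Formula: Performance = (Ideal CT * Total Count) / Run Time * 100
Ideal output time = 2.2 * 462 = 1016.4 min
Performance = 1016.4 / 1686 * 100 = 60.3%

60.3%


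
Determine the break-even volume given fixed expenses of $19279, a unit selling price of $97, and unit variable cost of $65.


Formula: BEQ = Fixed Costs / (Price - Variable Cost)
Contribution margin = $97 - $65 = $32/unit
BEQ = ceil($19279 / $32/unit) = ceil(602.47) = 603 units

603 units


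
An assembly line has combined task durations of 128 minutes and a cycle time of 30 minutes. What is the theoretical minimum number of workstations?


Formula: N_min = ceil(Sum of Task Times / Cycle Time)
N_min = ceil(128 min / 30 min) = ceil(4.2667)
N_min = 5 stations

5


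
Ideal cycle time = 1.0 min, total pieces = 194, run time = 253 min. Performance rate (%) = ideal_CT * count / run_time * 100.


Formula: Performance = (Ideal CT * Total Count) / Run Time * 100
Ideal output time = 1.0 * 194 = 194.0 min
Performance = 194.0 / 253 * 100 = 76.7%

76.7%


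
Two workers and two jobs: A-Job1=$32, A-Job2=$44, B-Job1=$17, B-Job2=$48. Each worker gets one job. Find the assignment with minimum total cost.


Option 1: A->1 + B->2 = $32 + $48 = $80
Option 2: A->2 + B->1 = $44 + $17 = $61
Min cost = min($80, $61) = $61

$61


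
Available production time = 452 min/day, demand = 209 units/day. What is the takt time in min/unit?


Formula: Takt Time = Available Production Time / Customer Demand
Takt = 452 min/day / 209 units/day
Takt = 2.16 min/unit

2.16 min/unit


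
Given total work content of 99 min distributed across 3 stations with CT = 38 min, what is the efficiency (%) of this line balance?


Formula: Efficiency = Sum of Task Times / (N_stations * CT) * 100
Total station capacity = 3 stations * 38 min = 114 min
Efficiency = 99 / 114 * 100 = 86.8%

86.8%


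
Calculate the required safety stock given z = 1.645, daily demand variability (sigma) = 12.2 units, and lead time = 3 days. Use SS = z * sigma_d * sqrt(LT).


Formula: SS = z * sigma_d * sqrt(LT)
sqrt(LT) = sqrt(3) = 1.7321
SS = 1.645 * 12.2 * 1.7321
SS = 34.8 units

34.8 units


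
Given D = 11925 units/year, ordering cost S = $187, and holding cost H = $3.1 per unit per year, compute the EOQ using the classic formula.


Formula: EOQ = sqrt(2 * D * S / H)
Numerator: 2 * 11925 * 187 = 4459950
2DS/H = 4459950 / 3.1 = 1438693.5
EOQ = sqrt(1438693.5) = 1199.5 units

1199.5 units


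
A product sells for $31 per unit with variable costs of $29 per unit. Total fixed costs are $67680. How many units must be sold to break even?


Formula: BEQ = Fixed Costs / (Price - Variable Cost)
Contribution margin = $31 - $29 = $2/unit
BEQ = ceil($67680 / $2/unit) = ceil(33840.0) = 33840 units

33840 units


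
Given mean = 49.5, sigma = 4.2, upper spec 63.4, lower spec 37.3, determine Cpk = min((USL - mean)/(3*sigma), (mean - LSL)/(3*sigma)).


Cpu = (63.4 - 49.5) / (3 * 4.2) = 1.1
Cpl = (49.5 - 37.3) / (3 * 4.2) = 0.97
Cpk = min(1.1, 0.97) = 0.97

0.97


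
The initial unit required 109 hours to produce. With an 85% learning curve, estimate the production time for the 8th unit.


Formula: T_n = T_1 * (learning_rate)^(log2(n)) where learning_rate = rate/100
Doublings = log2(8) = 3
T_n = 109 * 0.85^3
T_n = 109 * 0.6141 = 66.9 hours

66.9 hours


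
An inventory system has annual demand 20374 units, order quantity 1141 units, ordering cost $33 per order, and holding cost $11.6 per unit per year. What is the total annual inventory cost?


TC = 20374/1141 * 33 + 1141/2 * 11.6

$7207.06


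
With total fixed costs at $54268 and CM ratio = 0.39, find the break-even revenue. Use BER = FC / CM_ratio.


Formula: BER = Fixed Costs / Contribution Margin Ratio
BER = $54268 / 0.39
BER = $139148.72 (to the nearest cent)

$139148.72


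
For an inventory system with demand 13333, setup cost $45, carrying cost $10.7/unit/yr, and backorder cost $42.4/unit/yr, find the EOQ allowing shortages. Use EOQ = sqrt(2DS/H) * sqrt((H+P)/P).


Formula: EOQ* = sqrt(2DS/H) * sqrt((H+P)/P)
Base EOQ = sqrt(2*13333*45/10.7) = 334.88 units
Correction = sqrt((10.7+42.4)/42.4) = 1.11909
EOQ* = 334.88 * 1.11909 = 374.8 units

374.8 units


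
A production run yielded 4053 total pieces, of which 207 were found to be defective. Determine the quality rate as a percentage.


Formula: Quality Rate = Good Pieces / Total Pieces * 100
Good pieces = 4053 - 207 = 3846
QR = 3846 / 4053 * 100 = 94.9%

94.9%


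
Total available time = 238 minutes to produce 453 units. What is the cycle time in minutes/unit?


Formula: CT = Available Time / Number of Units
CT = 238 min / 453 units
CT = 0.53 min/unit

0.53 min/unit


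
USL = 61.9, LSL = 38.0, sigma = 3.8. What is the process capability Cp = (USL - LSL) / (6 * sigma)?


Cp = (61.9 - 38.0) / (6 * 3.8)

1.05


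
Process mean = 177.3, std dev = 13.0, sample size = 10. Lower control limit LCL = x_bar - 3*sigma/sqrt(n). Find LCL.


LCL = 177.3 - 3 * 13.0 / sqrt(10)

164.97


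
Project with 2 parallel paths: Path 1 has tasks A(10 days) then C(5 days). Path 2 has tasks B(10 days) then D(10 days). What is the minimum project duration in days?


Path 1 = 10 + 5 = 15 days
Path 2 = 10 + 10 = 20 days
Duration = max(15, 20) = 20 days

20 days


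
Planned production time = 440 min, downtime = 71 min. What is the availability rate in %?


Formula: Availability = (Planned Time - Downtime) / Planned Time * 100
Uptime = 440 - 71 = 369 min
Availability = 369 / 440 * 100 = 83.9%

83.9%


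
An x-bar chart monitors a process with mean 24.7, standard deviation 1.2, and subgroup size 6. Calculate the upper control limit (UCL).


UCL = 24.7 + 3 * 1.2 / sqrt(6)

26.17


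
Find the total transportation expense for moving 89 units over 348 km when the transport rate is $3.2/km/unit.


TC = dist * cost * units = 348 * 3.2 * 89 = $99110.40

$99110.40
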